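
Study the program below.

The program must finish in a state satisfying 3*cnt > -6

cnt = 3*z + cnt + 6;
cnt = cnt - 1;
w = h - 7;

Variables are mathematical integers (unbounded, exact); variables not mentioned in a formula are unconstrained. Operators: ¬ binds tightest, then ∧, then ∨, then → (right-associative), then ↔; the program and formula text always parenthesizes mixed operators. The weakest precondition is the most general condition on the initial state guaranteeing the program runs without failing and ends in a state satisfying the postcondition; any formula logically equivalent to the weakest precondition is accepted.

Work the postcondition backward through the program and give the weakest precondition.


Working backward. After the program, 3*cnt > -6 must hold.
Before w := h - 7: 3*cnt > -6
Before cnt := cnt - 1: 3*cnt > -3
Before cnt := 3*z + cnt + 6: 3*cnt + 9*z > -21
Answer: WP = 3*cnt + 9*z > -21


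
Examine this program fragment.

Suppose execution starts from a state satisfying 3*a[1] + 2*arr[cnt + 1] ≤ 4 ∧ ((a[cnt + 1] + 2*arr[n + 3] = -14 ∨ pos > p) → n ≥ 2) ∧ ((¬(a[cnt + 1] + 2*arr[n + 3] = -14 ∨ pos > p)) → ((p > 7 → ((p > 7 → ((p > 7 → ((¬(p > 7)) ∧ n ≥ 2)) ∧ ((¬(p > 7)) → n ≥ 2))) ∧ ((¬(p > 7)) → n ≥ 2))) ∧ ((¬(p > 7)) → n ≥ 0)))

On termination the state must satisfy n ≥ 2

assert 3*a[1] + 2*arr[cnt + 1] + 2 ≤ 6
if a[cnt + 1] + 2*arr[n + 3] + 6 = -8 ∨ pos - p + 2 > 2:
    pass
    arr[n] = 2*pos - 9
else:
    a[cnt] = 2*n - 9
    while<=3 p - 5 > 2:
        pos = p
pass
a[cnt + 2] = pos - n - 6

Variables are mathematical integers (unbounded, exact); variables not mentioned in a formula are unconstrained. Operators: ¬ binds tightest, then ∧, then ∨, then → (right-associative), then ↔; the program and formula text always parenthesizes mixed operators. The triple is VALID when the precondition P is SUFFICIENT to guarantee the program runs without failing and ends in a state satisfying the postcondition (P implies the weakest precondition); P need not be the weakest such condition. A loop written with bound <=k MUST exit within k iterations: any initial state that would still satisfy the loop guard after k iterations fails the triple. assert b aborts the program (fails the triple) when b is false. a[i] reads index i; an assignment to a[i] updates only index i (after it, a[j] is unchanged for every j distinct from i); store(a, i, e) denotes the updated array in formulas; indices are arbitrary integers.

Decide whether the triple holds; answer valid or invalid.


Working backward. After the program, n ≥ 2 must hold.
Before a[cnt + 2] := pos - n - 6: n ≥ 2
Before skip: n ≥ 2
Then branch requires n ≥ 2; else branch requires (p > 7 → ((p > 7 → ((p > 7 → ((¬(p > 7)) ∧ n ≥ 2)) ∧ ((¬(p > 7)) → n ≥ 2))) ∧ ((¬(p > 7)) → n ≥ 2))) ∧ ((¬(p > 7)) → n ≥ 2).
Before the if: ((a[cnt + 1] + 2*arr[n + 3] = -14 ∨ pos > p) → n ≥ 2) ∧ ((¬(a[cnt + 1] + 2*arr[n + 3] = -14 ∨ pos > p)) → ((p > 7 → ((p > 7 → ((p > 7 → ((¬(p > 7)) ∧ n ≥ 2)) ∧ ((¬(p > 7)) → n ≥ 2))) ∧ ((¬(p > 7)) → n ≥ 2))) ∧ ((¬(p > 7)) → n ≥ 2)))
Before assert 3*a[1] + 2*arr[cnt + 1] + 2 ≤ 6: 3*a[1] + 2*arr[cnt + 1] ≤ 4 ∧ ((a[cnt + 1] + 2*arr[n + 3] = -14 ∨ pos > p) → n ≥ 2) ∧ ((¬(a[cnt + 1] + 2*arr[n + 3] = -14 ∨ pos > p)) → ((p > 7 → ((p > 7 → ((p > 7 → ((¬(p > 7)) ∧ n ≥ 2)) ∧ ((¬(p > 7)) → n ≥ 2))) ∧ ((¬(p > 7)) → n ≥ 2))) ∧ ((¬(p > 7)) → n ≥ 2)))
The weakest precondition is 3*a[1] + 2*arr[cnt + 1] ≤ 4 ∧ ((a[cnt + 1] + 2*arr[n + 3] = -14 ∨ pos > p) → n ≥ 2) ∧ ((¬(a[cnt + 1] + 2*arr[n + 3] = -14 ∨ pos > p)) → ((p > 7 → ((p > 7 → ((p > 7 → ((¬(p > 7)) ∧ n ≥ 2)) ∧ ((¬(p > 7)) → n ≥ 2))) ∧ ((¬(p > 7)) → n ≥ 2))) ∧ ((¬(p > 7)) → n ≥ 2))).
Check whether 3*a[1] + 2*arr[cnt + 1] ≤ 4 ∧ ((a[cnt + 1] + 2*arr[n + 3] = -14 ∨ pos > p) → n ≥ 2) ∧ ((¬(a[cnt + 1] + 2*arr[n + 3] = -14 ∨ pos > p)) → ((p > 7 → ((p > 7 → ((p > 7 → ((¬(p > 7)) ∧ n ≥ 2)) ∧ ((¬(p > 7)) → n ≥ 2))) ∧ ((¬(p > 7)) → n ≥ 2))) ∧ ((¬(p > 7)) → n ≥ 0))) implies it.
Countermodel: at the initial state a = {[1] = -6516, [2] = 60305, [4] = -6516, elsewhere -6516}, arr = {[1] = -30160, [2] = 0, [4] = -30160, elsewhere -30160}, cnt = 1, n = 1, p = 7, pos = 7, the precondition holds but the weakest precondition fails.
Answer: invalid


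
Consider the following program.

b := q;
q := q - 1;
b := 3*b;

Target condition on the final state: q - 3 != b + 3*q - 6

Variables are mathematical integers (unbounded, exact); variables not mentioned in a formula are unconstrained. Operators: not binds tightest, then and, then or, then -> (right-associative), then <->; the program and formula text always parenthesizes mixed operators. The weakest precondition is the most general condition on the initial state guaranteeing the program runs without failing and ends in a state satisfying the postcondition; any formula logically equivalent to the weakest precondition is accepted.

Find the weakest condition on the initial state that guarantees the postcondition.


Working backward. After the program, the postcondition q - 3 != b + 3*q - 6 must hold; in canonical form it is b + 2*q != 3.
Before b := 3*b: 3*b + 2*q != 3
Before q := q - 1: 3*b + 2*q != 5
Before b := q: 5*q != 5
Answer: WP = 5*q != 5


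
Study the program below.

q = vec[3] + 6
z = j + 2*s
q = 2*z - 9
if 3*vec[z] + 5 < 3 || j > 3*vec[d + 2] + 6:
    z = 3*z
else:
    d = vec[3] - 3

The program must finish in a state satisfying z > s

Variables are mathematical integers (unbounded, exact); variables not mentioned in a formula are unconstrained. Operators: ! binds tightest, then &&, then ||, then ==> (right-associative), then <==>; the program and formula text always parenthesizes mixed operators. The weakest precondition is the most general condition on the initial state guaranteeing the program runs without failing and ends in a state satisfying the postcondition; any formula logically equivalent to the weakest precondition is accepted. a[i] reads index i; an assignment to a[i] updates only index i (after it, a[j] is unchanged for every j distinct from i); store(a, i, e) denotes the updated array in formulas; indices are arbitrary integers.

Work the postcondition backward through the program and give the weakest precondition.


Working backward. After the program, z > s must hold.
Then branch requires 3*z > s; else branch requires z > s.
Before the if: ((3*vec[z] < -2 || j > 3*vec[d + 2] + 6) ==> 3*z > s) && ((!(3*vec[z] < -2 || j > 3*vec[d + 2] + 6)) ==> z > s)
Before q := 2*z - 9: ((3*vec[z] < -2 || j > 3*vec[d + 2] + 6) ==> 3*z > s) && ((!(3*vec[z] < -2 || j > 3*vec[d + 2] + 6)) ==> z > s)
Before z := j + 2*s: ((3*vec[j + 2*s] < -2 || j > 3*vec[d + 2] + 6) ==> 3*j + 5*s > 0) && ((!(3*vec[j + 2*s] < -2 || j > 3*vec[d + 2] + 6)) ==> j + s > 0)
Before q := vec[3] + 6: ((3*vec[j + 2*s] < -2 || j > 3*vec[d + 2] + 6) ==> 3*j + 5*s > 0) && ((!(3*vec[j + 2*s] < -2 || j > 3*vec[d + 2] + 6)) ==> j + s > 0)
Answer: WP = ((3*vec[j + 2*s] < -2 || j > 3*vec[d + 2] + 6) ==> 3*j + 5*s > 0) && ((!(3*vec[j + 2*s] < -2 || j > 3*vec[d + 2] + 6)) ==> j + s > 0)


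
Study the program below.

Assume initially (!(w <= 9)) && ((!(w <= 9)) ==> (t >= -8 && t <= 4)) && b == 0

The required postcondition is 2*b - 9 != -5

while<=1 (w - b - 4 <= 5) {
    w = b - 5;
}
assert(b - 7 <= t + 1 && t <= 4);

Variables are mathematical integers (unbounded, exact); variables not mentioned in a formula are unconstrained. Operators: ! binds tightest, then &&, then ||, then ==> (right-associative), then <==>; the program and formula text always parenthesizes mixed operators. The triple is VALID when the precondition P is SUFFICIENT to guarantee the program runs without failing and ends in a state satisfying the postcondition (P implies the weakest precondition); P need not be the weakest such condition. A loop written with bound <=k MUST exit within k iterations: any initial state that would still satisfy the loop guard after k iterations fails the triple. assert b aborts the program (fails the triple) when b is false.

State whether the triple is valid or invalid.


Working backward. After the program, the postcondition 2*b - 9 != -5 must hold; in canonical form it is 2*b != 4.
Before assert b - 7 <= t + 1 && t <= 4: b <= t + 8 && t <= 4 && 2*b != 4
Before the loop (bound <=1), unroll the exhaustion recursion (WP_0 = exit-now case; WP_j = one more guarded iteration, up to j = 1):
  WP_0: (!(w <= b + 9)) && b <= t + 8 && t <= 4 && 2*b != 4
  WP_1: (!(w <= b + 9)) && ((!(w <= b + 9)) ==> (b <= t + 8 && t <= 4 && 2*b != 4))
So before the loop: (!(w <= b + 9)) && ((!(w <= b + 9)) ==> (b <= t + 8 && t <= 4 && 2*b != 4))
The weakest precondition is (!(w <= b + 9)) && ((!(w <= b + 9)) ==> (b <= t + 8 && t <= 4 && 2*b != 4)).
Check whether (!(w <= 9)) && ((!(w <= 9)) ==> (t >= -8 && t <= 4)) && b == 0 implies it.
Every state satisfying the precondition satisfies the weakest precondition: the implication holds.
Answer: valid


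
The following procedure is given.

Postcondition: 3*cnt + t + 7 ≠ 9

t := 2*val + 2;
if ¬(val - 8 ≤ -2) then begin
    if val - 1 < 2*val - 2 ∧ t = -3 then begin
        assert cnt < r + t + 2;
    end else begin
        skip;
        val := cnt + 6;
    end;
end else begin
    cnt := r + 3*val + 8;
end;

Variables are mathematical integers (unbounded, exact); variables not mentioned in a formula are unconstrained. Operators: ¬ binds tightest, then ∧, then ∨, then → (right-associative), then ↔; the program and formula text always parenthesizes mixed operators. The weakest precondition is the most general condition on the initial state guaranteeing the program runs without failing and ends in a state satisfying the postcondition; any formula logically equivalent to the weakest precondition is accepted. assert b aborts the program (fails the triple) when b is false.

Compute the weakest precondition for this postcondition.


Working backward. After the program, the postcondition 3*cnt + t + 7 ≠ 9 must hold; in canonical form it is 3*cnt + t ≠ 2.
Then branch requires ((val > 1 ∧ t = -3) → (cnt < r + t + 2 ∧ 3*cnt + t ≠ 2)) ∧ ((¬(val > 1 ∧ t = -3)) → 3*cnt + t ≠ 2); else branch requires 3*r + t + 9*val ≠ -22.
Before the if: ((¬(val ≤ 6)) → (((val > 1 ∧ t = -3) → (cnt < r + t + 2 ∧ 3*cnt + t ≠ 2)) ∧ ((¬(val > 1 ∧ t = -3)) → 3*cnt + t ≠ 2))) ∧ (val ≤ 6 → 3*r + t + 9*val ≠ -22)
Before t := 2*val + 2: ((¬(val ≤ 6)) → (((val > 1 ∧ 2*val = -5) → (cnt < r + 2*val + 4 ∧ 3*cnt + 2*val ≠ 0)) ∧ ((¬(val > 1 ∧ 2*val = -5)) → 3*cnt + 2*val ≠ 0))) ∧ (val ≤ 6 → 3*r + 11*val ≠ -24)
Answer: WP = ((¬(val ≤ 6)) → (((val > 1 ∧ 2*val = -5) → (cnt < r + 2*val + 4 ∧ 3*cnt + 2*val ≠ 0)) ∧ ((¬(val > 1 ∧ 2*val = -5)) → 3*cnt + 2*val ≠ 0))) ∧ (val ≤ 6 → 3*r + 11*val ≠ -24)


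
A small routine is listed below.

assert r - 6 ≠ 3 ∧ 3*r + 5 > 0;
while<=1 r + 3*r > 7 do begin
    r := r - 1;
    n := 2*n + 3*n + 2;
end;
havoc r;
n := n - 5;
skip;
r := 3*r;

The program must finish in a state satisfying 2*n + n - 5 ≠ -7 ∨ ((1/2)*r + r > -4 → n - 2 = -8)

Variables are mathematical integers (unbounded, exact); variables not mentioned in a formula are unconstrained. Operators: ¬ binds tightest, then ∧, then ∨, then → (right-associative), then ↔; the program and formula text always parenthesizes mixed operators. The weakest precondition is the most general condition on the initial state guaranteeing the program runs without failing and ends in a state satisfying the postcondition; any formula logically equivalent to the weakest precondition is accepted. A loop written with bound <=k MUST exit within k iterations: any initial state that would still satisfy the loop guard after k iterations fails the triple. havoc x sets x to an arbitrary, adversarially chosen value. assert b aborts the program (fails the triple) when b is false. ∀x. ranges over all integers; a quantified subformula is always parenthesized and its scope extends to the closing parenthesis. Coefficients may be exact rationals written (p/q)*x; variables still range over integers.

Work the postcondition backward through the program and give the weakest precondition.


Working backward. After the program, the postcondition 2*n + n - 5 ≠ -7 ∨ ((1/2)*r + r > -4 → n - 2 = -8) must hold; in canonical form it is 3*n ≠ -2 ∨ ((3/2)*r > -4 → n = -6).
Before r := 3*r: 3*n ≠ -2 ∨ ((9/2)*r > -4 → n = -6)
Before skip: 3*n ≠ -2 ∨ ((9/2)*r > -4 → n = -6)
Before n := n - 5: 3*n ≠ 13 ∨ ((9/2)*r > -4 → n = -1)
Before havoc r: ∀r_1. (3*n ≠ 13 ∨ ((9/2)*r_1 > -4 → n = -1))
Before the loop (bound <=1), unroll the exhaustion recursion (WP_0 = exit-now case; WP_j = one more guarded iteration, up to j = 1):
  WP_0: (¬(4*r > 7)) ∧ (∀r_1. (3*n ≠ 13 ∨ ((9/2)*r_1 > -4 → n = -1)))
  WP_1: (4*r > 7 → ((¬(4*r > 11)) ∧ (∀r_1. (15*n ≠ 7 ∨ ((9/2)*r_1 > -4 → 5*n = -3))))) ∧ ((¬(4*r > 7)) → (∀r_1. (3*n ≠ 13 ∨ ((9/2)*r_1 > -4 → n = -1))))
So before the loop: (4*r > 7 → ((¬(4*r > 11)) ∧ (∀r_1. (15*n ≠ 7 ∨ ((9/2)*r_1 > -4 → 5*n = -3))))) ∧ ((¬(4*r > 7)) → (∀r_1. (3*n ≠ 13 ∨ ((9/2)*r_1 > -4 → n = -1))))
Before assert r - 6 ≠ 3 ∧ 3*r + 5 > 0: r ≠ 9 ∧ 3*r > -5 ∧ (4*r > 7 → ((¬(4*r > 11)) ∧ (∀r_1. (15*n ≠ 7 ∨ ((9/2)*r_1 > -4 → 5*n = -3))))) ∧ ((¬(4*r > 7)) → (∀r_1. (3*n ≠ 13 ∨ ((9/2)*r_1 > -4 → n = -1))))
Answer: WP = r ≠ 9 ∧ 3*r > -5 ∧ (4*r > 7 → ((¬(4*r > 11)) ∧ (∀r_1. (15*n ≠ 7 ∨ ((9/2)*r_1 > -4 → 5*n = -3))))) ∧ ((¬(4*r > 7)) → (∀r_1. (3*n ≠ 13 ∨ ((9/2)*r_1 > -4 → n = -1))))


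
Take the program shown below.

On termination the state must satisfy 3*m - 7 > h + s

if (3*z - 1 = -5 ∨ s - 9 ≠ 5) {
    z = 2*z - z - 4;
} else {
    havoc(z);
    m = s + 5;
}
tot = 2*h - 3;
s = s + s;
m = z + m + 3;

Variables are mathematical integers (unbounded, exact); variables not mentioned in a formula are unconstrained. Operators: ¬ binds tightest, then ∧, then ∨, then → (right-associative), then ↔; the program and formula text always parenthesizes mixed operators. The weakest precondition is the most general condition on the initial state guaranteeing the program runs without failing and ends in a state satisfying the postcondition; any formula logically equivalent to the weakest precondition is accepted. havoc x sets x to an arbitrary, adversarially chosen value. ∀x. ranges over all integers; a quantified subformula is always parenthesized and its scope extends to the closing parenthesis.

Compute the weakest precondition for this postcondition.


Working backward. After the program, the postcondition 3*m - 7 > h + s must hold; in canonical form it is 3*m > h + s + 7.
Before m := z + m + 3: 3*m + 3*z > h + s - 2
Before s := s + s: 3*m + 3*z > h + 2*s - 2
Before tot := 2*h - 3: 3*m + 3*z > h + 2*s - 2
Then branch requires 3*m + 3*z > h + 2*s + 10; else branch requires ∀z_1. s + 3*z_1 > h - 17.
Before the if: ((3*z = -4 ∨ s ≠ 14) → 3*m + 3*z > h + 2*s + 10) ∧ ((¬(3*z = -4 ∨ s ≠ 14)) → (∀z_1. s + 3*z_1 > h - 17))
Answer: WP = ((3*z = -4 ∨ s ≠ 14) → 3*m + 3*z > h + 2*s + 10) ∧ ((¬(3*z = -4 ∨ s ≠ 14)) → (∀z_1. s + 3*z_1 > h - 17))


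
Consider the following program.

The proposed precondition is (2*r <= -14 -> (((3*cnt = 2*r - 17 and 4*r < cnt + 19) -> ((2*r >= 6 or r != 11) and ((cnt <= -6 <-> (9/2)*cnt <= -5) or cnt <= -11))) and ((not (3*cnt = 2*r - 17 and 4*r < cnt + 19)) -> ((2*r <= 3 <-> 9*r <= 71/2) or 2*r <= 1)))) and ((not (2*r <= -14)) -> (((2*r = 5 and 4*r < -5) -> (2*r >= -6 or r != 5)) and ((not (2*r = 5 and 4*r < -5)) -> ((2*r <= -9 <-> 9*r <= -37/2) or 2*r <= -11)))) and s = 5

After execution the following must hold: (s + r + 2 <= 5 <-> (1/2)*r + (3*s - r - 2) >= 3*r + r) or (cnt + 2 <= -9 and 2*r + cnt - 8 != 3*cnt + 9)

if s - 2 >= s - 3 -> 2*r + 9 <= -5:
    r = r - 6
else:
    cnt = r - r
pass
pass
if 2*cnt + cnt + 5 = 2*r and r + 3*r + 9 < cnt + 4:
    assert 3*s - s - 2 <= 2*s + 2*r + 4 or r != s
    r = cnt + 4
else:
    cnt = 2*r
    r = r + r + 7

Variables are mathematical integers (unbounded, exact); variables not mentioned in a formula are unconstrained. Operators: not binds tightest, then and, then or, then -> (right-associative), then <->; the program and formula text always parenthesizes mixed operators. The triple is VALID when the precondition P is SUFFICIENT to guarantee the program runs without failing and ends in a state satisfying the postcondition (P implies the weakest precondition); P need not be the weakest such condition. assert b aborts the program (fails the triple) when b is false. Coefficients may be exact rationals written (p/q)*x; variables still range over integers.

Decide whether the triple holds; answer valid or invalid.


Working backward. After the program, the postcondition (s + r + 2 <= 5 <-> (1/2)*r + (3*s - r - 2) >= 3*r + r) or (cnt + 2 <= -9 and 2*r + cnt - 8 != 3*cnt + 9) must hold; in canonical form it is (r + s <= 3 <-> 3*s >= (9/2)*r + 2) or (cnt <= -11 and 2*r != 2*cnt + 17).
Then branch requires (2*r >= -6 or r != s) and ((cnt + s <= -1 <-> 3*s >= (9/2)*cnt + 20) or cnt <= -11); else branch requires (2*r + s <= -4 <-> 3*s >= 9*r + 67/2) or 2*r <= -11.
Before the if: ((3*cnt = 2*r - 5 and 4*r < cnt - 5) -> ((2*r >= -6 or r != s) and ((cnt + s <= -1 <-> 3*s >= (9/2)*cnt + 20) or cnt <= -11))) and ((not (3*cnt = 2*r - 5 and 4*r < cnt - 5)) -> ((2*r + s <= -4 <-> 3*s >= 9*r + 67/2) or 2*r <= -11))
Before skip: ((3*cnt = 2*r - 5 and 4*r < cnt - 5) -> ((2*r >= -6 or r != s) and ((cnt + s <= -1 <-> 3*s >= (9/2)*cnt + 20) or cnt <= -11))) and ((not (3*cnt = 2*r - 5 and 4*r < cnt - 5)) -> ((2*r + s <= -4 <-> 3*s >= 9*r + 67/2) or 2*r <= -11))
Before skip: ((3*cnt = 2*r - 5 and 4*r < cnt - 5) -> ((2*r >= -6 or r != s) and ((cnt + s <= -1 <-> 3*s >= (9/2)*cnt + 20) or cnt <= -11))) and ((not (3*cnt = 2*r - 5 and 4*r < cnt - 5)) -> ((2*r + s <= -4 <-> 3*s >= 9*r + 67/2) or 2*r <= -11))
Then branch requires ((3*cnt = 2*r - 17 and 4*r < cnt + 19) -> ((2*r >= 6 or r != s + 6) and ((cnt + s <= -1 <-> 3*s >= (9/2)*cnt + 20) or cnt <= -11))) and ((not (3*cnt = 2*r - 17 and 4*r < cnt + 19)) -> ((2*r + s <= 8 <-> 3*s >= 9*r - 41/2) or 2*r <= 1)); else branch requires ((2*r = 5 and 4*r < -5) -> ((2*r >= -6 or r != s) and (s <= -1 <-> 3*s >= 20))) and ((not (2*r = 5 and 4*r < -5)) -> ((2*r + s <= -4 <-> 3*s >= 9*r + 67/2) or 2*r <= -11)).
Before the if: (2*r <= -14 -> (((3*cnt = 2*r - 17 and 4*r < cnt + 19) -> ((2*r >= 6 or r != s + 6) and ((cnt + s <= -1 <-> 3*s >= (9/2)*cnt + 20) or cnt <= -11))) and ((not (3*cnt = 2*r - 17 and 4*r < cnt + 19)) -> ((2*r + s <= 8 <-> 3*s >= 9*r - 41/2) or 2*r <= 1)))) and ((not (2*r <= -14)) -> (((2*r = 5 and 4*r < -5) -> ((2*r >= -6 or r != s) and (s <= -1 <-> 3*s >= 20))) and ((not (2*r = 5 and 4*r < -5)) -> ((2*r + s <= -4 <-> 3*s >= 9*r + 67/2) or 2*r <= -11))))
The weakest precondition is (2*r <= -14 -> (((3*cnt = 2*r - 17 and 4*r < cnt + 19) -> ((2*r >= 6 or r != s + 6) and ((cnt + s <= -1 <-> 3*s >= (9/2)*cnt + 20) or cnt <= -11))) and ((not (3*cnt = 2*r - 17 and 4*r < cnt + 19)) -> ((2*r + s <= 8 <-> 3*s >= 9*r - 41/2) or 2*r <= 1)))) and ((not (2*r <= -14)) -> (((2*r = 5 and 4*r < -5) -> ((2*r >= -6 or r != s) and (s <= -1 <-> 3*s >= 20))) and ((not (2*r = 5 and 4*r < -5)) -> ((2*r + s <= -4 <-> 3*s >= 9*r + 67/2) or 2*r <= -11)))).
Check whether (2*r <= -14 -> (((3*cnt = 2*r - 17 and 4*r < cnt + 19) -> ((2*r >= 6 or r != 11) and ((cnt <= -6 <-> (9/2)*cnt <= -5) or cnt <= -11))) and ((not (3*cnt = 2*r - 17 and 4*r < cnt + 19)) -> ((2*r <= 3 <-> 9*r <= 71/2) or 2*r <= 1)))) and ((not (2*r <= -14)) -> (((2*r = 5 and 4*r < -5) -> (2*r >= -6 or r != 5)) and ((not (2*r = 5 and 4*r < -5)) -> ((2*r <= -9 <-> 9*r <= -37/2) or 2*r <= -11)))) and s = 5 implies it.
Every state satisfying the precondition satisfies the weakest precondition: the implication holds.
Answer: valid


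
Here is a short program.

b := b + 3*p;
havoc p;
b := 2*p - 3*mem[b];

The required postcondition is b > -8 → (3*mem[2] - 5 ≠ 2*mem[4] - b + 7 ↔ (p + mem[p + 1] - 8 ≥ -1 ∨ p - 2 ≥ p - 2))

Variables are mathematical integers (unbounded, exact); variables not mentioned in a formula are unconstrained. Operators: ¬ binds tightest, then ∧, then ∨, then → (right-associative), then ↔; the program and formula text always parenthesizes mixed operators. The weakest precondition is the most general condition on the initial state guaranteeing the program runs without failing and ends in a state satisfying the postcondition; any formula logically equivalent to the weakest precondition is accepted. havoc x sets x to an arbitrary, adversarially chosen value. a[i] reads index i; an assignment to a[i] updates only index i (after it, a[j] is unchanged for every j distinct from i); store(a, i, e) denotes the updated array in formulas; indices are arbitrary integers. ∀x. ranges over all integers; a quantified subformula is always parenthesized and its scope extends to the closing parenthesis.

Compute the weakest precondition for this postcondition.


Working backward. After the program, the postcondition b > -8 → (3*mem[2] - 5 ≠ 2*mem[4] - b + 7 ↔ (p + mem[p + 1] - 8 ≥ -1 ∨ p - 2 ≥ p - 2)) must hold; in canonical form it is b > -8 → 3*mem[2] + b ≠ 2*mem[4] + 12.
Before b := 2*p - 3*mem[b]: 2*p > 3*mem[b] - 8 → 3*mem[2] + 2*p ≠ 2*mem[4] + 3*mem[b] + 12
Before havoc p: ∀p_1. (2*p_1 > 3*mem[b] - 8 → 3*mem[2] + 2*p_1 ≠ 2*mem[4] + 3*mem[b] + 12)
Before b := b + 3*p: ∀p_1. (2*p_1 > 3*mem[b + 3*p] - 8 → 3*mem[2] + 2*p_1 ≠ 3*mem[b + 3*p] + 2*mem[4] + 12)
Answer: WP = ∀p_1. (2*p_1 > 3*mem[b + 3*p] - 8 → 3*mem[2] + 2*p_1 ≠ 3*mem[b + 3*p] + 2*mem[4] + 12)


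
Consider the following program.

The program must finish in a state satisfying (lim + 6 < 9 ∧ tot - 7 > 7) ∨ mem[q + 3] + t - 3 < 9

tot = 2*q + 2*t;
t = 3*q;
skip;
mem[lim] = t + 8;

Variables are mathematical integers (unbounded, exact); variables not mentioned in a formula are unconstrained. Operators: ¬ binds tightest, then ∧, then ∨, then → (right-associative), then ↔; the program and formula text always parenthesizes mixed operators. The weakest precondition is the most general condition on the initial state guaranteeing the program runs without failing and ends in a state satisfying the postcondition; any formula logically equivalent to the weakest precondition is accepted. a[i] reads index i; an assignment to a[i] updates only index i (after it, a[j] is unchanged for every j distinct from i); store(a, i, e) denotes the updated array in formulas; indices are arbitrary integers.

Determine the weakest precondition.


Working backward. After the program, the postcondition (lim + 6 < 9 ∧ tot - 7 > 7) ∨ mem[q + 3] + t - 3 < 9 must hold; in canonical form it is (lim < 3 ∧ tot > 14) ∨ mem[q + 3] + t < 12.
Before mem[lim] := t + 8: (lim < 3 ∧ tot > 14) ∨ store(mem, lim, t + 8)[q + 3] + t < 12
Before skip: (lim < 3 ∧ tot > 14) ∨ store(mem, lim, t + 8)[q + 3] + t < 12
Before t := 3*q: (lim < 3 ∧ tot > 14) ∨ store(mem, lim, 3*q + 8)[q + 3] + 3*q < 12
Before tot := 2*q + 2*t: (lim < 3 ∧ 2*q + 2*t > 14) ∨ store(mem, lim, 3*q + 8)[q + 3] + 3*q < 12
Answer: WP = (lim < 3 ∧ 2*q + 2*t > 14) ∨ store(mem, lim, 3*q + 8)[q + 3] + 3*q < 12


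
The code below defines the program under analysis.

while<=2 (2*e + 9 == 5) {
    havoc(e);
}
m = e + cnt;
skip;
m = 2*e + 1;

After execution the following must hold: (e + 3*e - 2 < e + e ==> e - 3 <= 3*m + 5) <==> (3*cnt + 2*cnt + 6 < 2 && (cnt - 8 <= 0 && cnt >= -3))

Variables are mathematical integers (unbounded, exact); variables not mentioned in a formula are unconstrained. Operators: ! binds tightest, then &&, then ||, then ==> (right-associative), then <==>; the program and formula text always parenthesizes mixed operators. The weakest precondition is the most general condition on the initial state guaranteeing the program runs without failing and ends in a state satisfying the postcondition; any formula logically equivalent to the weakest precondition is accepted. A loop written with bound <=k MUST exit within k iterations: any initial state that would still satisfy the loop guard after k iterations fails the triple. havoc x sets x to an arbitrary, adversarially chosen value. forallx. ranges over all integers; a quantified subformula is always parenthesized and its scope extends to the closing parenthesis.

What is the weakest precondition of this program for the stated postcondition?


Working backward. After the program, the postcondition (e + 3*e - 2 < e + e ==> e - 3 <= 3*m + 5) <==> (3*cnt + 2*cnt + 6 < 2 && (cnt - 8 <= 0 && cnt >= -3)) must hold; in canonical form it is (2*e < 2 ==> e <= 3*m + 8) <==> (5*cnt < -4 && cnt <= 8 && cnt >= -3).
Before m := 2*e + 1: (2*e < 2 ==> 5*e >= -11) <==> (5*cnt < -4 && cnt <= 8 && cnt >= -3)
Before skip: (2*e < 2 ==> 5*e >= -11) <==> (5*cnt < -4 && cnt <= 8 && cnt >= -3)
Before m := e + cnt: (2*e < 2 ==> 5*e >= -11) <==> (5*cnt < -4 && cnt <= 8 && cnt >= -3)
Before the loop (bound <=2), unroll the exhaustion recursion (WP_0 = exit-now case; WP_j = one more guarded iteration, up to j = 2):
  WP_0: (!(2*e == -4)) && ((2*e < 2 ==> 5*e >= -11) <==> (5*cnt < -4 && cnt <= 8 && cnt >= -3))
  WP_1: (2*e == -4 ==> (forall e_1. ((!(2*e_1 == -4)) && ((2*e_1 < 2 ==> 5*e_1 >= -11) <==> (5*cnt < -4 && cnt <= 8 && cnt >= -3))))) && ((!(2*e == -4)) ==> ((2*e < 2 ==> 5*e >= -11) <==> (5*cnt < -4 && cnt <= 8 && cnt >= -3)))
  WP_2: (2*e == -4 ==> (forall e_2. ((2*e_2 == -4 ==> (forall e_1. ((!(2*e_1 == -4)) && ((2*e_1 < 2 ==> 5*e_1 >= -11) <==> (5*cnt < -4 && cnt <= 8 && cnt >= -3))))) && ((!(2*e_2 == -4)) ==> ((2*e_2 < 2 ==> 5*e_2 >= -11) <==> (5*cnt < -4 && cnt <= 8 && cnt >= -3)))))) && ((!(2*e == -4)) ==> ((2*e < 2 ==> 5*e >= -11) <==> (5*cnt < -4 && cnt <= 8 && cnt >= -3)))
So before the loop: (2*e == -4 ==> (forall e_2. ((2*e_2 == -4 ==> (forall e_1. ((!(2*e_1 == -4)) && ((2*e_1 < 2 ==> 5*e_1 >= -11) <==> (5*cnt < -4 && cnt <= 8 && cnt >= -3))))) && ((!(2*e_2 == -4)) ==> ((2*e_2 < 2 ==> 5*e_2 >= -11) <==> (5*cnt < -4 && cnt <= 8 && cnt >= -3)))))) && ((!(2*e == -4)) ==> ((2*e < 2 ==> 5*e >= -11) <==> (5*cnt < -4 && cnt <= 8 && cnt >= -3)))
Answer: WP = (2*e == -4 ==> (forall e_2. ((2*e_2 == -4 ==> (forall e_1. ((!(2*e_1 == -4)) && ((2*e_1 < 2 ==> 5*e_1 >= -11) <==> (5*cnt < -4 && cnt <= 8 && cnt >= -3))))) && ((!(2*e_2 == -4)) ==> ((2*e_2 < 2 ==> 5*e_2 >= -11) <==> (5*cnt < -4 && cnt <= 8 && cnt >= -3)))))) && ((!(2*e == -4)) ==> ((2*e < 2 ==> 5*e >= -11) <==> (5*cnt < -4 && cnt <= 8 && cnt >= -3)))


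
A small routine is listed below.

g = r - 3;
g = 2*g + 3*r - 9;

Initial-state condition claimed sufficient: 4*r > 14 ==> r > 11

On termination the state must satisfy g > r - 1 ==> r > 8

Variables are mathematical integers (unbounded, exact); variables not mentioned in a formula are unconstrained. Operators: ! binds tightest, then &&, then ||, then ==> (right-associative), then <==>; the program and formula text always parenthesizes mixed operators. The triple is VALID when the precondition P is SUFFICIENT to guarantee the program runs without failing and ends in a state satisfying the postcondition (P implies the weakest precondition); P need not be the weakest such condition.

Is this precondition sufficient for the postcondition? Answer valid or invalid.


Working backward. After the program, g > r - 1 ==> r > 8 must hold.
Before g := 2*g + 3*r - 9: 2*g + 2*r > 8 ==> r > 8
Before g := r - 3: 4*r > 14 ==> r > 8
The weakest precondition is 4*r > 14 ==> r > 8.
Check whether 4*r > 14 ==> r > 11 implies it.
Every state satisfying the precondition satisfies the weakest precondition: the implication holds.
Answer: valid


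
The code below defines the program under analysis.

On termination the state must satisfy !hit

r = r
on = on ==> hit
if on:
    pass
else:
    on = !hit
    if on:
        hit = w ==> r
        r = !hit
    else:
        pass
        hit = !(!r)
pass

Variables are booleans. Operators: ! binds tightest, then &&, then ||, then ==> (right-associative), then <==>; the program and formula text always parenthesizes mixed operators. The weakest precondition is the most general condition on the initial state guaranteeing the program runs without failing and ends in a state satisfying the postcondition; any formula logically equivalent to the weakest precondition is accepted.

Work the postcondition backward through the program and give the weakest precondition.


Working backward. After the program, !hit must hold.
Before skip: !hit
Then branch requires !hit; else branch requires ((!hit) ==> (!(w ==> r))) && (hit ==> (!r)).
Before the if: (on ==> (!hit)) && ((!on) ==> (((!hit) ==> (!(w ==> r))) && (hit ==> (!r))))
Before on := on ==> hit: ((on ==> hit) ==> (!hit)) && ((!(on ==> hit)) ==> (((!hit) ==> (!(w ==> r))) && (hit ==> (!r))))
Before r := r: ((on ==> hit) ==> (!hit)) && ((!(on ==> hit)) ==> (((!hit) ==> (!(w ==> r))) && (hit ==> (!r))))
Answer: WP = ((on ==> hit) ==> (!hit)) && ((!(on ==> hit)) ==> (((!hit) ==> (!(w ==> r))) && (hit ==> (!r))))


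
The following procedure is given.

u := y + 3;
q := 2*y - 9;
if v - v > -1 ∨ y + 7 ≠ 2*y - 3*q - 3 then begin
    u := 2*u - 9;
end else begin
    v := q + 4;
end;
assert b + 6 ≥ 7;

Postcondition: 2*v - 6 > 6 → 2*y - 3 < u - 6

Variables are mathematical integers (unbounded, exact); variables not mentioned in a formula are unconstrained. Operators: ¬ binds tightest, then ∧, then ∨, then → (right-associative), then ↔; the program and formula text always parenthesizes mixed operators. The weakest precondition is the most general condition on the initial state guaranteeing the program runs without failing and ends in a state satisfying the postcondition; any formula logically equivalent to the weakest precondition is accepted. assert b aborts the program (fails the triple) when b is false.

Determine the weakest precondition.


Working backward. After the program, the postcondition 2*v - 6 > 6 → 2*y - 3 < u - 6 must hold; in canonical form it is 2*v > 12 → 2*y < u - 3.
Before assert b + 6 ≥ 7: b ≥ 1 ∧ (2*v > 12 → 2*y < u - 3)
Then branch requires b ≥ 1 ∧ (2*v > 12 → 2*y < 2*u - 12); else branch requires b ≥ 1 ∧ (2*q > 4 → 2*y < u - 3).
Before the if: b ≥ 1 ∧ (2*v > 12 → 2*y < 2*u - 12)
Before q := 2*y - 9: b ≥ 1 ∧ (2*v > 12 → 2*y < 2*u - 12)
Before u := y + 3: b ≥ 1 ∧ (¬(2*v > 12))
Answer: WP = b ≥ 1 ∧ (¬(2*v > 12))


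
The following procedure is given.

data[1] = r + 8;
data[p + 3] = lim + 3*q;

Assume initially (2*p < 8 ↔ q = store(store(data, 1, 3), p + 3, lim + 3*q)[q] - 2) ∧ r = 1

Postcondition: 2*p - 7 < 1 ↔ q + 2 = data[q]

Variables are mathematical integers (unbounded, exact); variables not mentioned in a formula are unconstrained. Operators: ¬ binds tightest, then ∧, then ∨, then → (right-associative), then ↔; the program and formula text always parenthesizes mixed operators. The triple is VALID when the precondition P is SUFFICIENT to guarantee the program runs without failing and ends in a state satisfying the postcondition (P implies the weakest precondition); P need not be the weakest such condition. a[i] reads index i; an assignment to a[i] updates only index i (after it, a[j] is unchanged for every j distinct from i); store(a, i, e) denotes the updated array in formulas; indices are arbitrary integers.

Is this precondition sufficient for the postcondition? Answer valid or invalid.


Working backward. After the program, the postcondition 2*p - 7 < 1 ↔ q + 2 = data[q] must hold; in canonical form it is 2*p < 8 ↔ q = data[q] - 2.
Before data[p + 3] := lim + 3*q: 2*p < 8 ↔ q = store(data, p + 3, lim + 3*q)[q] - 2
Before data[1] := r + 8: 2*p < 8 ↔ q = store(store(data, 1, r + 8), p + 3, lim + 3*q)[q] - 2
The weakest precondition is 2*p < 8 ↔ q = store(store(data, 1, r + 8), p + 3, lim + 3*q)[q] - 2.
Check whether (2*p < 8 ↔ q = store(store(data, 1, 3), p + 3, lim + 3*q)[q] - 2) ∧ r = 1 implies it.
Countermodel: at the initial state data = {[1] = 4, [2] = 4, elsewhere 4}, lim = 2, p = -1, q = 1, r = 1, the precondition holds but the weakest precondition fails.
Answer: invalid


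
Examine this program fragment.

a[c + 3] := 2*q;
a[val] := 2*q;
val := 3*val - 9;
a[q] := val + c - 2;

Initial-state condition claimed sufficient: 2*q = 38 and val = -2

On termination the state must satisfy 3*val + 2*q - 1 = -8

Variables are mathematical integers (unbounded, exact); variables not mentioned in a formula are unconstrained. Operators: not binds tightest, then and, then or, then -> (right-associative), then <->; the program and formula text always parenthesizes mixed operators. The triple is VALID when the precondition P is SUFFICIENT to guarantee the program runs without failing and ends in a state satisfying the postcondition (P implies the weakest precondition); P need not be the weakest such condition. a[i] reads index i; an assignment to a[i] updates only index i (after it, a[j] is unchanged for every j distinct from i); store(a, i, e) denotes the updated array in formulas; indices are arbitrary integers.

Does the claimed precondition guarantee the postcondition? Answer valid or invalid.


Working backward. After the program, the postcondition 3*val + 2*q - 1 = -8 must hold; in canonical form it is 2*q + 3*val = -7.
Before a[q] := val + c - 2: 2*q + 3*val = -7
Before val := 3*val - 9: 2*q + 9*val = 20
Before a[val] := 2*q: 2*q + 9*val = 20
Before a[c + 3] := 2*q: 2*q + 9*val = 20
The weakest precondition is 2*q + 9*val = 20.
Check whether 2*q = 38 and val = -2 implies it.
Every state satisfying the precondition satisfies the weakest precondition: the implication holds.
Answer: valid


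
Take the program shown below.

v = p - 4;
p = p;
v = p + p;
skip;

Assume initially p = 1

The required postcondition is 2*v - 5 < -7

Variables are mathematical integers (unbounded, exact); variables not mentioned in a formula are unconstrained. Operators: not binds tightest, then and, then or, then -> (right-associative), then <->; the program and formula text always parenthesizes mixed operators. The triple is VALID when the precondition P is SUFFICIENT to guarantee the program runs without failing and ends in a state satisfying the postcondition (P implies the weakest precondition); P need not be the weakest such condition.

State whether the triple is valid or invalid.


Working backward. After the program, the postcondition 2*v - 5 < -7 must hold; in canonical form it is 2*v < -2.
Before skip: 2*v < -2
Before v := p + p: 4*p < -2
Before p := p: 4*p < -2
Before v := p - 4: 4*p < -2
The weakest precondition is 4*p < -2.
Check whether p = 1 implies it.
Countermodel: at the initial state p = 1, the precondition holds but the weakest precondition fails.
Answer: invalid


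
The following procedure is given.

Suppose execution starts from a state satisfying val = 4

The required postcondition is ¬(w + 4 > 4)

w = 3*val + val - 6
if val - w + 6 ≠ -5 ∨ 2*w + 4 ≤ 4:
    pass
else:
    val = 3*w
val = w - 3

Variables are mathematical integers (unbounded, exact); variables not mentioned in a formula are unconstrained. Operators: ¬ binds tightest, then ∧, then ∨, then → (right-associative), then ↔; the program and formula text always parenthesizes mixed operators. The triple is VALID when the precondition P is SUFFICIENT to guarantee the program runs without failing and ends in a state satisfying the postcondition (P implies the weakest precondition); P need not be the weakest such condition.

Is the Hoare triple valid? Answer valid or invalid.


Working backward. After the program, the postcondition ¬(w + 4 > 4) must hold; in canonical form it is ¬(w > 0).
Before val := w - 3: ¬(w > 0)
Then branch requires ¬(w > 0); else branch requires ¬(w > 0).
Before the if: ((val ≠ w - 11 ∨ 2*w ≤ 0) → (¬(w > 0))) ∧ ((¬(val ≠ w - 11 ∨ 2*w ≤ 0)) → (¬(w > 0)))
Before w := 3*val + val - 6: ((3*val ≠ 17 ∨ 8*val ≤ 12) → (¬(4*val > 6))) ∧ ((¬(3*val ≠ 17 ∨ 8*val ≤ 12)) → (¬(4*val > 6)))
The weakest precondition is ((3*val ≠ 17 ∨ 8*val ≤ 12) → (¬(4*val > 6))) ∧ ((¬(3*val ≠ 17 ∨ 8*val ≤ 12)) → (¬(4*val > 6))).
Check whether val = 4 implies it.
Countermodel: at the initial state val = 4, the precondition holds but the weakest precondition fails.
Answer: invalid


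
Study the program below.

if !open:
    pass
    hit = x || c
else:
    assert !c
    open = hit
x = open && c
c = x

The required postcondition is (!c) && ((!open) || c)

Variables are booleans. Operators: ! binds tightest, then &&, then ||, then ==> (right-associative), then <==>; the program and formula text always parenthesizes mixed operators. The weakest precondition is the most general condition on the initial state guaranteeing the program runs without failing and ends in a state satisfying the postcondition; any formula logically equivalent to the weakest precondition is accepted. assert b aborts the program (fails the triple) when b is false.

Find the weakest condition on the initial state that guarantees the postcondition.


Working backward. After the program, (!c) && ((!open) || c) must hold.
Before c := x: (!x) && ((!open) || x)
Before x := open && c: (!(open && c)) && ((!open) || (open && c))
Then branch requires (!(open && c)) && ((!open) || (open && c)); else branch requires (!c) && (!(hit && c)) && ((!hit) || (hit && c)).
Before the if: ((!open) ==> ((!(open && c)) && ((!open) || (open && c)))) && (open ==> ((!c) && (!(hit && c)) && ((!hit) || (hit && c))))
Answer: WP = ((!open) ==> ((!(open && c)) && ((!open) || (open && c)))) && (open ==> ((!c) && (!(hit && c)) && ((!hit) || (hit && c))))


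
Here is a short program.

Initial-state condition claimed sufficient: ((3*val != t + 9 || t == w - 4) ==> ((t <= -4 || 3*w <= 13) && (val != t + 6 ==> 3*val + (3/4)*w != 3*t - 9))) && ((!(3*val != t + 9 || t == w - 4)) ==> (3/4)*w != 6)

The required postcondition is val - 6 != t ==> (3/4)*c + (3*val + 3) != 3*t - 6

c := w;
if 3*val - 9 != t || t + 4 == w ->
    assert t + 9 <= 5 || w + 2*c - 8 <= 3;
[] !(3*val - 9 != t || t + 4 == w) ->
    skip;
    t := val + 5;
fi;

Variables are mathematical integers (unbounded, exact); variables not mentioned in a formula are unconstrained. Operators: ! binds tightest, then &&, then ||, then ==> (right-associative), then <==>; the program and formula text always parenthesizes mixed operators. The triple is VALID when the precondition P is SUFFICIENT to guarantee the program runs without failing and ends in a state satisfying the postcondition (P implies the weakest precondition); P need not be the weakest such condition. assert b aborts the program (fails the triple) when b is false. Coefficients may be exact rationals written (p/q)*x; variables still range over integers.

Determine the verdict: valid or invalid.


Working backward. After the program, the postcondition val - 6 != t ==> (3/4)*c + (3*val + 3) != 3*t - 6 must hold; in canonical form it is val != t + 6 ==> (3/4)*c + 3*val != 3*t - 9.
Then branch requires (t <= -4 || 2*c + w <= 11) && (val != t + 6 ==> (3/4)*c + 3*val != 3*t - 9); else branch requires (3/4)*c != 6.
Before the if: ((3*val != t + 9 || t == w - 4) ==> ((t <= -4 || 2*c + w <= 11) && (val != t + 6 ==> (3/4)*c + 3*val != 3*t - 9))) && ((!(3*val != t + 9 || t == w - 4)) ==> (3/4)*c != 6)
Before c := w: ((3*val != t + 9 || t == w - 4) ==> ((t <= -4 || 3*w <= 11) && (val != t + 6 ==> 3*val + (3/4)*w != 3*t - 9))) && ((!(3*val != t + 9 || t == w - 4)) ==> (3/4)*w != 6)
The weakest precondition is ((3*val != t + 9 || t == w - 4) ==> ((t <= -4 || 3*w <= 11) && (val != t + 6 ==> 3*val + (3/4)*w != 3*t - 9))) && ((!(3*val != t + 9 || t == w - 4)) ==> (3/4)*w != 6).
Check whether ((3*val != t + 9 || t == w - 4) ==> ((t <= -4 || 3*w <= 13) && (val != t + 6 ==> 3*val + (3/4)*w != 3*t - 9))) && ((!(3*val != t + 9 || t == w - 4)) ==> (3/4)*w != 6) implies it.
Countermodel: at the initial state t = 0, val = 6, w = 4, the precondition holds but the weakest precondition fails.
Answer: invalid


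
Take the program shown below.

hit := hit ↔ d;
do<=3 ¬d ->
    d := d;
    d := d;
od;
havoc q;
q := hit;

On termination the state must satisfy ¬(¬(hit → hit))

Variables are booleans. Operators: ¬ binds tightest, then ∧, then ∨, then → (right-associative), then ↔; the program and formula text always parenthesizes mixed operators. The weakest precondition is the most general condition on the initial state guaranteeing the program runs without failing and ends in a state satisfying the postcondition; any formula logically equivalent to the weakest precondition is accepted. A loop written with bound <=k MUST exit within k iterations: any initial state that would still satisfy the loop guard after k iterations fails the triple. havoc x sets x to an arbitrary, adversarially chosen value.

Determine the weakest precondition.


Working backward. After the program, the postcondition ¬(¬(hit → hit)) must hold; in canonical form it is true.
Before q := hit: true
Before havoc q: true
Before the loop (bound <=3), unroll the exhaustion recursion (WP_0 = exit-now case; WP_j = one more guarded iteration, up to j = 3):
  WP_0: d
  WP_1: (¬d) → d
  WP_2: (¬d) → ((¬d) → d)
  WP_3: (¬d) → ((¬d) → ((¬d) → d))
So before the loop: (¬d) → ((¬d) → ((¬d) → d))
Before hit := hit ↔ d: (¬d) → ((¬d) → ((¬d) → d))
Answer: WP = (¬d) → ((¬d) → ((¬d) → d))
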